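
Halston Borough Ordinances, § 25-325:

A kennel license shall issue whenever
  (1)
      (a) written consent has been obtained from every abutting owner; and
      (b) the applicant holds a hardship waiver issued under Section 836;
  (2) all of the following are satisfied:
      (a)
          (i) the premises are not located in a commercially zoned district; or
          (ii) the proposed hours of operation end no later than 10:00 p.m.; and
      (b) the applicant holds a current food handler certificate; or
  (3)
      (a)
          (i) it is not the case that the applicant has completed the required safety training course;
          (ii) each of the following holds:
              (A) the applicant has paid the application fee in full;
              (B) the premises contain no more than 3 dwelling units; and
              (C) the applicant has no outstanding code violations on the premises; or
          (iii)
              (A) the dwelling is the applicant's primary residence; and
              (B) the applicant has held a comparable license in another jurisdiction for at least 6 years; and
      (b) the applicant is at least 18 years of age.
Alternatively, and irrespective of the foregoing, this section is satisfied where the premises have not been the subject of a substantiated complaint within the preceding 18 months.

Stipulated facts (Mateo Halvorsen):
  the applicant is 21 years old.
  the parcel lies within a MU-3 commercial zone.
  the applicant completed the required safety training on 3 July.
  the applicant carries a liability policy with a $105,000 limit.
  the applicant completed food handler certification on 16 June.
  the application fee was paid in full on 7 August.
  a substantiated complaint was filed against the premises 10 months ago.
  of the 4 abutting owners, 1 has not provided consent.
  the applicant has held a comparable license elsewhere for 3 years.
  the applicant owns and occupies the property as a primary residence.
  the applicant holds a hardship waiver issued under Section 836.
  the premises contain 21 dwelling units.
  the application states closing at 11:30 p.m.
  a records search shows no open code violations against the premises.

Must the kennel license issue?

(a) all abutters consent — fails.
(b) hardship waiver — holds.
(1): F AND T → false.
(i) not (commercially zoned) — fails.
(ii) closes by 10 p.m. — not satisfied.
(a): F OR F → false.
(b) food handler cert. — satisfied.
So (2) is not satisfied (F AND T).
(i) not (safety training) — fails.
(A) fee paid — met.
(B) ≤ 3 units — not met.
(C) no code violations — satisfied.
(ii) = T AND F AND T = false.
(A) primary residence — met.
(B) prior license ≥ 6 yr — not met.
(iii) = T AND F = false.
(a) = F OR F OR F = false.
(b) age ≥ 18 — met.
(3): F AND T → false.
Overall = F OR F OR F = false.
Exception (no complaint in 18 mo.) — not satisfied.
Result: main false OR exception false → false.

No — denied.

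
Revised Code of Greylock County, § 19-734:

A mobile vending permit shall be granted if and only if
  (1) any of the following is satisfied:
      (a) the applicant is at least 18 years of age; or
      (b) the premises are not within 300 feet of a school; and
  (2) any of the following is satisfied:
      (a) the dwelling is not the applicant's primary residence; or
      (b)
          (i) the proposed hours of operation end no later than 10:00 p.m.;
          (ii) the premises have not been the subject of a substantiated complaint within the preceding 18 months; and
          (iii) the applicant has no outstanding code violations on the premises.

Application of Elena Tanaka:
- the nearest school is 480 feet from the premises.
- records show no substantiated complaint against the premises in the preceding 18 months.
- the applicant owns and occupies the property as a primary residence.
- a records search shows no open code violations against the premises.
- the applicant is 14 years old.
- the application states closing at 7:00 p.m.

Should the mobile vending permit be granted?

(a) age ≥ 18 — fails.
(b) ≥300 ft from school — satisfied.
(1) = F OR T = true.
(a) not (primary residence) — not satisfied.
(i) closes by 10 p.m. — satisfied.
(ii) no complaint in 18 mo. — holds.
(iii) no code violations — holds.
(b) = T AND T AND T = true.
(2) = F OR T = true.
Overall: T AND T → true.

Yes — granted.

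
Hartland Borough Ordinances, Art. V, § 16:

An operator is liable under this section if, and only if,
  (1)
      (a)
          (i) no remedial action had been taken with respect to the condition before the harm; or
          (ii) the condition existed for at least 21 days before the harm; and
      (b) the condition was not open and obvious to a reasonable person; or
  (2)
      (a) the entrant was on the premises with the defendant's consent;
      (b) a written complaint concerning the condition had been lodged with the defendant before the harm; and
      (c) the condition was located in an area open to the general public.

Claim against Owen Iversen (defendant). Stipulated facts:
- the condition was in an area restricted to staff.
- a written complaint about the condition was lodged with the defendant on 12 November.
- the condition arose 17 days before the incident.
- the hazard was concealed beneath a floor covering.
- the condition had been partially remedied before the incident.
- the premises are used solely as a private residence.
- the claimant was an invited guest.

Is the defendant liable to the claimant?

No — not liable.

(i) no remedial action — fails.
(ii) condition ≥21 days old — not met.
(a): F OR F → false.
(b) not open/obvious — met.
So (1) is not satisfied (F AND T).
(a) consent to enter — met.
(b) complaint lodged — holds.
(c) public area — not met.
(2): T AND T AND F → false.
Overall = F OR F = false.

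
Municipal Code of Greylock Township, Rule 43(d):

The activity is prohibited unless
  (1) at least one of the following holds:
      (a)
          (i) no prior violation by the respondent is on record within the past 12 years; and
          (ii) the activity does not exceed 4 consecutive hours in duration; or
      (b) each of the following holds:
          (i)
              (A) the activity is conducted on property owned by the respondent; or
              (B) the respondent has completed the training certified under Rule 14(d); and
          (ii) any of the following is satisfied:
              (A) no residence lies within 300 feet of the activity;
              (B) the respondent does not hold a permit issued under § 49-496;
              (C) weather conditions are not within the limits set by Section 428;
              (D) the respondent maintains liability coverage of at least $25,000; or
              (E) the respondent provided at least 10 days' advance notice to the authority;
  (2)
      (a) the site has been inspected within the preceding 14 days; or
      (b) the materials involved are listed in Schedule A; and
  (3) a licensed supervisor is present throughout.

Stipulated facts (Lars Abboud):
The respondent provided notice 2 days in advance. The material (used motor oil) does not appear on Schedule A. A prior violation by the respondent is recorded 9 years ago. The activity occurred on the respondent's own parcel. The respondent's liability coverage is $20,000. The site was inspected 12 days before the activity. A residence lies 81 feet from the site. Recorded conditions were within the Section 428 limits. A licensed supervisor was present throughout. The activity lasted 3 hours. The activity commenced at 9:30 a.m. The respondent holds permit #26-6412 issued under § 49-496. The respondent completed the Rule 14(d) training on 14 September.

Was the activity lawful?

No — unlawful.

(i) no prior violation — not met.
(ii) ≤ 4 hrs duration — met.
(a): F AND T → false.
(A) own property — holds.
(B) training certified — holds.
So (i) is satisfied (T OR T).
(A) no residence in 300 ft — not satisfied.
(B) not (holds permit) — not met.
(C) not (weather ok) — fails.
(D) coverage ≥ $25,000 — not met.
(E) ≥10 days' notice — fails.
So (ii) is not satisfied (F OR F OR F OR F OR F).
So (b) is not satisfied (T AND F).
(1) = F OR F = false.
(a) site inspected — holds.
(b) Schedule A material — not met.
(2) = T OR F = true.
(3) supervisor present — satisfied.
Overall: F AND T AND T → false.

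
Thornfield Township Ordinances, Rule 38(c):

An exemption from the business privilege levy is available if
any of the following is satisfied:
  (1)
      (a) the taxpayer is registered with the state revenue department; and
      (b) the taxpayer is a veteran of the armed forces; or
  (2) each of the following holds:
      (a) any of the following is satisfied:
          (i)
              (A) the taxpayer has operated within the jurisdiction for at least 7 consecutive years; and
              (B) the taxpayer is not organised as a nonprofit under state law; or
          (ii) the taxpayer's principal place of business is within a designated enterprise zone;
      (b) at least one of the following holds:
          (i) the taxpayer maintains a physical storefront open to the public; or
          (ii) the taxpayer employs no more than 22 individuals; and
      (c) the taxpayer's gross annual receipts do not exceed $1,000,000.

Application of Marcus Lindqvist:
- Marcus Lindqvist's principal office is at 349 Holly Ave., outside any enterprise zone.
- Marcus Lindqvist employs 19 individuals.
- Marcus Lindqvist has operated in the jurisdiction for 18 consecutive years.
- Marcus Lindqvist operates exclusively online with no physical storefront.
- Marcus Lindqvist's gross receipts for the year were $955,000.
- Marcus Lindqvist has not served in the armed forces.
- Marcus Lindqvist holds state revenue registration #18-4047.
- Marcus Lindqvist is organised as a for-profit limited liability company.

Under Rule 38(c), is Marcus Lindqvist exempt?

Yes — exempt.

(a) state-registered — satisfied.
(b) veteran — not met.
(1) = T AND F = false.
(A) ≥ 7 yrs in jurisdiction — satisfied.
(B) not (nonprofit) — satisfied.
(i): T AND T → true.
(ii) in enterprise zone — not met.
(a) = T OR F = true.
(i) has storefront — not met.
(ii) ≤ 22 employees — met.
(b) = F OR T = true.
(c) receipts ≤ $1,000,000 — met.
(2): T AND T AND T → true.
So Overall is satisfied (F OR T).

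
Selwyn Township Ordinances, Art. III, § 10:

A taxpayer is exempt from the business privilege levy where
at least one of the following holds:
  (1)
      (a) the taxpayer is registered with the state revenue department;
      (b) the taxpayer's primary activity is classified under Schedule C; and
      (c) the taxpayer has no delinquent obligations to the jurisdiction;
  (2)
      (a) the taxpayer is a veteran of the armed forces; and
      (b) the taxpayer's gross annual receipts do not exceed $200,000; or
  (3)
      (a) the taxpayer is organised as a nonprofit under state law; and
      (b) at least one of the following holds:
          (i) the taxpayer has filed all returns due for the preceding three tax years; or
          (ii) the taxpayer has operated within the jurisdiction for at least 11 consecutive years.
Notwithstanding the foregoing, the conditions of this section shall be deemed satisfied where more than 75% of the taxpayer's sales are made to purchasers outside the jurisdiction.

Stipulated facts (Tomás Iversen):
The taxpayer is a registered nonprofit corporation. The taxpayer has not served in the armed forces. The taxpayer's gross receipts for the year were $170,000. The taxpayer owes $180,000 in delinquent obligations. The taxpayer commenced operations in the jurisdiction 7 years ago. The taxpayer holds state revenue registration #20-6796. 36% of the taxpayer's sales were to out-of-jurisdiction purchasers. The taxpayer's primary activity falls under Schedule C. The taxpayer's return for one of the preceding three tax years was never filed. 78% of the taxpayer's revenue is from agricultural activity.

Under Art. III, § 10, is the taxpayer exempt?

No — not exempt.

(a) state-registered — holds.
(b) Schedule C activity — holds.
(c) no delinquency — not satisfied.
(1): T AND T AND F → false.
(a) veteran — not satisfied.
(b) receipts ≤ $200,000 — holds.
(2) = F AND T = false.
(a) nonprofit — holds.
(i) returns current — not met.
(ii) ≥ 11 yrs in jurisdiction — not met.
(b): F OR F → false.
(3): T AND F → false.
So Overall is not satisfied (F OR F OR F).
Exception (>75% out-of-jur. sales) — not satisfied.
Result: main false OR exception false → false.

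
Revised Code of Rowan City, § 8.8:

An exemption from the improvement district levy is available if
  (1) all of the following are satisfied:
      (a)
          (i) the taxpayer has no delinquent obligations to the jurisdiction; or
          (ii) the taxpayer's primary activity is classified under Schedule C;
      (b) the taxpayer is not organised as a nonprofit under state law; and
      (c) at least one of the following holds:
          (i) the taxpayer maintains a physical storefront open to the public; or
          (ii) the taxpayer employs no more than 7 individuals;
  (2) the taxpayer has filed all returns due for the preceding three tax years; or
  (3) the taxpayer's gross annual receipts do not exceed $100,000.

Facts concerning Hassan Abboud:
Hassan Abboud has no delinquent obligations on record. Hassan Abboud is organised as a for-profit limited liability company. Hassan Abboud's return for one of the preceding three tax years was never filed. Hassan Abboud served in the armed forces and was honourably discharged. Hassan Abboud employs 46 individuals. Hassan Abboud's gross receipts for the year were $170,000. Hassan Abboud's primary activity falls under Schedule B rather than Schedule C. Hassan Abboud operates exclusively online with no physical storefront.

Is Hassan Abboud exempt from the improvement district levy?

(i) no delinquency — satisfied.
(ii) Schedule C activity — not satisfied.
(a) = T OR F = true.
(b) not (nonprofit) — met.
(i) has storefront — fails.
(ii) ≤ 7 employees — not met.
(c) = F OR F = false.
So (1) is not satisfied (T AND T AND F).
(2) returns current — not met.
(3) receipts ≤ $100,000 — fails.
Overall = F OR F OR F = false.

No — not exempt.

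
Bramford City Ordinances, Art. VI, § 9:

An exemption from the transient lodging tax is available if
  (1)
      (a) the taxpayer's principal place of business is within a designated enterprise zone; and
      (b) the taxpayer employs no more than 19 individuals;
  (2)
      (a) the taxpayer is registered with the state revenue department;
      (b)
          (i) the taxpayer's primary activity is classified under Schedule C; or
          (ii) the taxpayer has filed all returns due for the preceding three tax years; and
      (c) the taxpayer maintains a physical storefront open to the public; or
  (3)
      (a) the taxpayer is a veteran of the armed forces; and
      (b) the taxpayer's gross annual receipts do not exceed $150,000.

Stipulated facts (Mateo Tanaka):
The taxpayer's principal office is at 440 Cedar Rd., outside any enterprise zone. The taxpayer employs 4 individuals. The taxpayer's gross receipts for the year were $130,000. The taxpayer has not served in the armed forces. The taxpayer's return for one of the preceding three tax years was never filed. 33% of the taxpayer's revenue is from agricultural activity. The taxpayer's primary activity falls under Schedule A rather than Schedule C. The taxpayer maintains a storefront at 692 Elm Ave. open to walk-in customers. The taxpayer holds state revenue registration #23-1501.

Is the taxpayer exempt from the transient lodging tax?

(a) in enterprise zone — not met.
(b) ≤ 19 employees — met.
So (1) is not satisfied (F AND T).
(a) state-registered — satisfied.
(i) Schedule C activity — not satisfied.
(ii) returns current — not met.
(b): F OR F → false.
(c) has storefront — met.
So (2) is not satisfied (T AND F AND T).
(a) veteran — fails.
(b) receipts ≤ $150,000 — holds.
(3) = F AND T = false.
Overall = F OR F OR F = false.

No — not exempt.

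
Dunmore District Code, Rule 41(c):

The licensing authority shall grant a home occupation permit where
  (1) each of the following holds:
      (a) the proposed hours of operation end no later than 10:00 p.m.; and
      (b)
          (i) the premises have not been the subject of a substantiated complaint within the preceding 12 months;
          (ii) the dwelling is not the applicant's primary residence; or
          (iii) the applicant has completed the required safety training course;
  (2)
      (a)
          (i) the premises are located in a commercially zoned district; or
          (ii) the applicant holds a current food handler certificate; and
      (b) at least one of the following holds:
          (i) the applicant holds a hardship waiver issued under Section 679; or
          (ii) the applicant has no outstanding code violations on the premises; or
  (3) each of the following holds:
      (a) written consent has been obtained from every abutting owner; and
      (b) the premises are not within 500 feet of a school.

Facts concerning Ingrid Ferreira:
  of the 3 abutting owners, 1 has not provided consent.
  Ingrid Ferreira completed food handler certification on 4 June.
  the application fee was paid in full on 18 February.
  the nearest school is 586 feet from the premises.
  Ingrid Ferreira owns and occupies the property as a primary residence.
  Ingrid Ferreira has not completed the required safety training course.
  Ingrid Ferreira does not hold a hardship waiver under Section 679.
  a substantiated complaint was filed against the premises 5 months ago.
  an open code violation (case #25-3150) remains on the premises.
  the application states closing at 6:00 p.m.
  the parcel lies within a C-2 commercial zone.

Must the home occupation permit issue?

No — denied.

(a) closes by 10 p.m. — satisfied.
(i) no complaint in 12 mo. — fails.
(ii) not (primary residence) — not satisfied.
(iii) safety training — not met.
(b) = F OR F OR F = false.
(1) = T AND F = false.
(i) commercially zoned — met.
(ii) food handler cert. — met.
(a) = T OR T = true.
(i) hardship waiver — fails.
(ii) no code violations — not satisfied.
(b) = F OR F = false.
(2): T AND F → false.
(a) all abutters consent — fails.
(b) ≥500 ft from school — satisfied.
(3): F AND T → false.
Overall: F OR F OR F → false.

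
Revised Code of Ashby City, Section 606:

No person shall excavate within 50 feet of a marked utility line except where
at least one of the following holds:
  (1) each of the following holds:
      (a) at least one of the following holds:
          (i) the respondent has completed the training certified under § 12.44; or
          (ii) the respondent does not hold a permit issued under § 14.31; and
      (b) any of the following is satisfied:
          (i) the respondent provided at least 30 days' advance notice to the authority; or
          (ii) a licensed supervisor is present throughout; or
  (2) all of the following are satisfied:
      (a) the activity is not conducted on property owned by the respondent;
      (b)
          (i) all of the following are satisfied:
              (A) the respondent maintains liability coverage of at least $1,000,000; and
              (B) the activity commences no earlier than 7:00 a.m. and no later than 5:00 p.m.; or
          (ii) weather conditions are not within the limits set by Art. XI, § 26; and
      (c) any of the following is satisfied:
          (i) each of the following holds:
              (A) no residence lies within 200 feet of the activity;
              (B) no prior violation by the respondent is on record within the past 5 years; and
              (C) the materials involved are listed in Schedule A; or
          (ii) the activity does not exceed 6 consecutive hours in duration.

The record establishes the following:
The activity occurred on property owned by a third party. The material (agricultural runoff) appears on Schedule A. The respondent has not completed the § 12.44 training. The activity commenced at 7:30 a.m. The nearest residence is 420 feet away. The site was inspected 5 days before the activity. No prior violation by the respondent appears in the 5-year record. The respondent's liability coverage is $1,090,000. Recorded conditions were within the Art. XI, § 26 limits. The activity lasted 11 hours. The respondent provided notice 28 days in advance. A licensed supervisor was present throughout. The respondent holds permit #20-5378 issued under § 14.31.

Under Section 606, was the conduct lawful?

(i) training certified — not satisfied.
(ii) not (holds permit) — not satisfied.
So (a) is not satisfied (F OR F).
(i) ≥30 days' notice — not met.
(ii) supervisor present — satisfied.
(b) = F OR T = true.
(1): F AND T → false.
(a) not (own property) — satisfied.
(A) coverage ≥ $1,000,000 — met.
(B) start within hours — met.
So (i) is satisfied (T AND T).
(ii) not (weather ok) — not satisfied.
So (b) is satisfied (T OR F).
(A) no residence in 200 ft — met.
(B) no prior violation — satisfied.
(C) Schedule A material — satisfied.
(i) = T AND T AND T = true.
(ii) ≤ 6 hrs duration — not met.
So (c) is satisfied (T OR F).
(2): T AND T AND T → true.
Overall = F OR T = true.

Yes — lawful.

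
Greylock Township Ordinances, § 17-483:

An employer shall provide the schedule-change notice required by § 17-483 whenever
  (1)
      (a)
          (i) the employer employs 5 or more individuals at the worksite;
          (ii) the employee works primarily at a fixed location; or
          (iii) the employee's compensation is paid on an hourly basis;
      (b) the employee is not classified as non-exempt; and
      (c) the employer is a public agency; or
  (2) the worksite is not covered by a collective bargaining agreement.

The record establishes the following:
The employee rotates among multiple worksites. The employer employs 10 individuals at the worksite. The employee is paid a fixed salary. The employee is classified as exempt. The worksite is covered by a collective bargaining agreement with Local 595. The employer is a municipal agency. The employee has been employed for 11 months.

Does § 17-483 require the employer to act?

Yes — required.

(i) ≥ 5 at site — met.
(ii) fixed location — not met.
(iii) hourly-paid — not met.
(a) = T OR F OR F = true.
(b) not (non-exempt) — met.
(c) public agency — met.
So (1) is satisfied (T AND T AND T).
(2) no CBA — not satisfied.
Overall = T OR F = true.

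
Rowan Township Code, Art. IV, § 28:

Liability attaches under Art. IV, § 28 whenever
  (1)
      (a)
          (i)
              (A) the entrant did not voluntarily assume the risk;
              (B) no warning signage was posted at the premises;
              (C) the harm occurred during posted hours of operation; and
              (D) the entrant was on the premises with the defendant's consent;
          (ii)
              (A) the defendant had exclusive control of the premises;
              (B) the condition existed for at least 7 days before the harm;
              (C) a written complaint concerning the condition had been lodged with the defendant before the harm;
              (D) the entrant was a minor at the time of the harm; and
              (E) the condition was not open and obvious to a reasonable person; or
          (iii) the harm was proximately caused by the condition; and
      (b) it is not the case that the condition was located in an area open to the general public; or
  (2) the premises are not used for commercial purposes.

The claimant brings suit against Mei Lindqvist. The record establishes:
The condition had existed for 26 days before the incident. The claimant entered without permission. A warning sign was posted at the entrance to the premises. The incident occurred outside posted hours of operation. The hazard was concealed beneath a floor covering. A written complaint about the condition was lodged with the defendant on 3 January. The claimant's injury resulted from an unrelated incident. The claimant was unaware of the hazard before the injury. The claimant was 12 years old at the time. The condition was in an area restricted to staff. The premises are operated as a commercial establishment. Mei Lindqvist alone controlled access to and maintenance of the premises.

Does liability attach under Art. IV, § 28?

(A) no assumed risk — satisfied.
(B) no signage posted — fails.
(C) during posted hours — fails.
(D) consent to enter — not satisfied.
(i) = T AND F AND F AND F = false.
(A) exclusive control — met.
(B) condition ≥7 days old — holds.
(C) complaint lodged — met.
(D) entrant a minor — satisfied.
(E) not open/obvious — satisfied.
(ii) = T AND T AND T AND T AND T = true.
(iii) proximate cause — not met.
So (a) is satisfied (F OR T OR F).
(b) not (public area) — satisfied.
So (1) is satisfied (T AND T).
(2) not (commercial use) — not satisfied.
Overall = T OR F = true.

Yes — liable.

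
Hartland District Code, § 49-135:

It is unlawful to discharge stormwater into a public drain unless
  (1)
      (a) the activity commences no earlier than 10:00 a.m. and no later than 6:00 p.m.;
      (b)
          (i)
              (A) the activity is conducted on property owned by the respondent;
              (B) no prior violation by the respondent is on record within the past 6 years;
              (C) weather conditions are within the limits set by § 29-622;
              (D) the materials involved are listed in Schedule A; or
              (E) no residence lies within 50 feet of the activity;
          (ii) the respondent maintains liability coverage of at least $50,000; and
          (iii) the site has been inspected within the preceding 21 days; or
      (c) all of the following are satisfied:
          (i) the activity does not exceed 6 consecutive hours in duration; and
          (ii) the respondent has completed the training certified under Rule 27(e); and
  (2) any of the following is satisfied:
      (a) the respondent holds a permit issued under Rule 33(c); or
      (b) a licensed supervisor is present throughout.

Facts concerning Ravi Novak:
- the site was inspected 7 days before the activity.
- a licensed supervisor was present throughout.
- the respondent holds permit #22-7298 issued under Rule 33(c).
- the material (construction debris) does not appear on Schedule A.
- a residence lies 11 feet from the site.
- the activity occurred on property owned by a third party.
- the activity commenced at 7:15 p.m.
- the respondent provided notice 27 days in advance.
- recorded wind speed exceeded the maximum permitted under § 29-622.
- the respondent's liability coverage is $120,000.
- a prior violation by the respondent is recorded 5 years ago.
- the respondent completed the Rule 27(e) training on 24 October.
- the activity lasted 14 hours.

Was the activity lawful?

(a) start within hours — not met.
(A) own property — fails.
(B) no prior violation — not satisfied.
(C) weather ok — not satisfied.
(D) Schedule A material — fails.
(E) no residence in 50 ft — not met.
So (i) is not satisfied (F OR F OR F OR F OR F).
(ii) coverage ≥ $50,000 — met.
(iii) site inspected — holds.
(b) = F AND T AND T = false.
(i) ≤ 6 hrs duration — not met.
(ii) training certified — met.
(c): F AND T → false.
(1): F OR F OR F → false.
(a) holds permit — met.
(b) supervisor present — holds.
(2): T OR T → true.
So Overall is not satisfied (F AND T).

No — unlawful.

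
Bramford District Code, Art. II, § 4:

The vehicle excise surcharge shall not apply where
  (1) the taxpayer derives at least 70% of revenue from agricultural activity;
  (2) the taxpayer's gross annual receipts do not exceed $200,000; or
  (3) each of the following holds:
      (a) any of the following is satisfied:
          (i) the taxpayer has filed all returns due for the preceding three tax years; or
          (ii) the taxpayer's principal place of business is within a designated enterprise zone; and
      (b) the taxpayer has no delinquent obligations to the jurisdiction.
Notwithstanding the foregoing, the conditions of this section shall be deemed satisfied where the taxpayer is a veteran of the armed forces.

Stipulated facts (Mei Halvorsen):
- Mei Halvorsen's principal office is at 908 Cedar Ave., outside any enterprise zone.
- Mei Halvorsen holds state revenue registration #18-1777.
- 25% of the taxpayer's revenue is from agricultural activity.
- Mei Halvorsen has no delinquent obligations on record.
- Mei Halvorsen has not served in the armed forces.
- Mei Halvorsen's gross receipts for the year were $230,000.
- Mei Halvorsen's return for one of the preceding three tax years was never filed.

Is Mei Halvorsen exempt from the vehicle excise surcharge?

(1) ≥70% agricultural — fails.
(2) receipts ≤ $200,000 — not met.
(i) returns current — not satisfied.
(ii) in enterprise zone — fails.
(a): F OR F → false.
(b) no delinquency — satisfied.
(3): F AND T → false.
So Overall is not satisfied (F OR F OR F).
Exception (veteran) — not satisfied.
Result: main false OR exception false → false.

No — not exempt.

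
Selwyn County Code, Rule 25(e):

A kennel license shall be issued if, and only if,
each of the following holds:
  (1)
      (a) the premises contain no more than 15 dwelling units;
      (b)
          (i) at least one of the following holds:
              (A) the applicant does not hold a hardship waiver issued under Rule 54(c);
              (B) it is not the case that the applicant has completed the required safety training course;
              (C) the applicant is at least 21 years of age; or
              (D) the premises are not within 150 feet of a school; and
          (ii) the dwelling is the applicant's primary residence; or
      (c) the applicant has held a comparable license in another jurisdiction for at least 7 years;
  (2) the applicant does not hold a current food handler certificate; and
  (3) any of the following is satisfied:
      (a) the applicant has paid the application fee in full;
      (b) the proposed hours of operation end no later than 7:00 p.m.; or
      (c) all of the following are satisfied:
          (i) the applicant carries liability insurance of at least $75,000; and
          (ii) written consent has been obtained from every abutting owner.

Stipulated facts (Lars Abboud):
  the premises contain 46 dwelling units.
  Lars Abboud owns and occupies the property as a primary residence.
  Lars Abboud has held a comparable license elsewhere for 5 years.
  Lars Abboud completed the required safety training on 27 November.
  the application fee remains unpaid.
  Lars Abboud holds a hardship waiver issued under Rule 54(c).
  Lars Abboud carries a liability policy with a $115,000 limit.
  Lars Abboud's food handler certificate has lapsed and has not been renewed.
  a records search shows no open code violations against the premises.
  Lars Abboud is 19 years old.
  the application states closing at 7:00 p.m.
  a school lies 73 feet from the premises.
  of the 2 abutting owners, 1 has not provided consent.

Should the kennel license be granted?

(a) ≤ 15 units — not met.
(A) not (hardship waiver) — fails.
(B) not (safety training) — not met.
(C) age ≥ 21 — not satisfied.
(D) ≥150 ft from school — not satisfied.
(i): F OR F OR F OR F → false.
(ii) primary residence — satisfied.
(b) = F AND T = false.
(c) prior license ≥ 7 yr — not satisfied.
(1): F OR F OR F → false.
(2) not (food handler cert.) — holds.
(a) fee paid — not satisfied.
(b) closes by 7 p.m. — met.
(i) insurance ≥ $75,000 — holds.
(ii) all abutters consent — fails.
(c): T AND F → false.
(3): F OR T OR F → true.
So Overall is not satisfied (F AND T AND T).

No — denied.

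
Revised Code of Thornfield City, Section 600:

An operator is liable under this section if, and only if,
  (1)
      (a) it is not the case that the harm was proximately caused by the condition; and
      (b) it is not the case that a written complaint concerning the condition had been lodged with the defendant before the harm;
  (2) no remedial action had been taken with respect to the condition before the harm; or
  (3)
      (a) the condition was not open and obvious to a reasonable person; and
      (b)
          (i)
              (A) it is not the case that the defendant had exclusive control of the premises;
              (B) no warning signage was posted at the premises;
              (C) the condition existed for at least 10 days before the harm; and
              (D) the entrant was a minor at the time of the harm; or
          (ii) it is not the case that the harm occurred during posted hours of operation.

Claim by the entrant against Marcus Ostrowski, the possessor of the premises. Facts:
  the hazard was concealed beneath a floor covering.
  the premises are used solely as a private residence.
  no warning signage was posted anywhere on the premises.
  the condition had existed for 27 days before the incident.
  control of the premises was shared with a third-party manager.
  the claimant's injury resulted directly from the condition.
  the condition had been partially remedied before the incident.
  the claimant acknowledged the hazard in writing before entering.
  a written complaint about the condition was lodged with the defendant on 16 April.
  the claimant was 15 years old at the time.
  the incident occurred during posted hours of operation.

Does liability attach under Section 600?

(a) not (proximate cause) — fails.
(b) not (complaint lodged) — not met.
(1) = F AND F = false.
(2) no remedial action — fails.
(a) not open/obvious — met.
(A) not (exclusive control) — holds.
(B) no signage posted — satisfied.
(C) condition ≥10 days old — holds.
(D) entrant a minor — satisfied.
So (i) is satisfied (T AND T AND T AND T).
(ii) not (during posted hours) — fails.
(b): T OR F → true.
(3) = T AND T = true.
Overall: F OR F OR T → true.

Yes — liable.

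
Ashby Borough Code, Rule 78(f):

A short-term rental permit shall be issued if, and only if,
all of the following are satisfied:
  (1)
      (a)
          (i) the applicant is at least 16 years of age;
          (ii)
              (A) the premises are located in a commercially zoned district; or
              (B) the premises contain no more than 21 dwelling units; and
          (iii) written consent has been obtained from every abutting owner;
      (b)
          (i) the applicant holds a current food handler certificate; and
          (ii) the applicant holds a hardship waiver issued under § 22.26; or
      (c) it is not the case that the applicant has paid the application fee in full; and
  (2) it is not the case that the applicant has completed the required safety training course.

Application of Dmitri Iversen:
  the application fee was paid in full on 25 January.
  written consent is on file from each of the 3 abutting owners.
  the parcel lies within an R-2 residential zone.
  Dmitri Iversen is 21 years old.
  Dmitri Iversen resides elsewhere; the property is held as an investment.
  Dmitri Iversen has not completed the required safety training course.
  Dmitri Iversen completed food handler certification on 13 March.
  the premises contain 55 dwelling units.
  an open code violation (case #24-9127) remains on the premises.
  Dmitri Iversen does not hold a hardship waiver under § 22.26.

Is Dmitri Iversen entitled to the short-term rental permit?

(i) age ≥ 16 — satisfied.
(A) commercially zoned — not met.
(B) ≤ 21 units — fails.
(ii): F OR F → false.
(iii) all abutters consent — holds.
(a): T AND F AND T → false.
(i) food handler cert. — met.
(ii) hardship waiver — not met.
(b): T AND F → false.
(c) not (fee paid) — not satisfied.
(1) = F OR F OR F = false.
(2) not (safety training) — satisfied.
So Overall is not satisfied (F AND T).

No — denied.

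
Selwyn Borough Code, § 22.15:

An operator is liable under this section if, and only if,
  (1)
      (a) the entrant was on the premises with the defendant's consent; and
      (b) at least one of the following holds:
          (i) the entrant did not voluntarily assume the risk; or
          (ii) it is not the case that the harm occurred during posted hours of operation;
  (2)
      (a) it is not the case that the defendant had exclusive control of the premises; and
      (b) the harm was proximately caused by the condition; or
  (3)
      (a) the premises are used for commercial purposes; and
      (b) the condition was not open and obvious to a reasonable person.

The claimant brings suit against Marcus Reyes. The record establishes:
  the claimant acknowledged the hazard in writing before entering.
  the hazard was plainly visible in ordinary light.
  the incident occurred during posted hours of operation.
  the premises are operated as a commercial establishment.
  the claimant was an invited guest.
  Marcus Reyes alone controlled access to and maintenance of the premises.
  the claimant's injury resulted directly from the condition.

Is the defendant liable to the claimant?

No — not liable.

(a) consent to enter — met.
(i) no assumed risk — fails.
(ii) not (during posted hours) — not satisfied.
So (b) is not satisfied (F OR F).
(1) = T AND F = false.
(a) not (exclusive control) — fails.
(b) proximate cause — satisfied.
So (2) is not satisfied (F AND T).
(a) commercial use — met.
(b) not open/obvious — fails.
(3) = T AND F = false.
Overall = F OR F OR F = false.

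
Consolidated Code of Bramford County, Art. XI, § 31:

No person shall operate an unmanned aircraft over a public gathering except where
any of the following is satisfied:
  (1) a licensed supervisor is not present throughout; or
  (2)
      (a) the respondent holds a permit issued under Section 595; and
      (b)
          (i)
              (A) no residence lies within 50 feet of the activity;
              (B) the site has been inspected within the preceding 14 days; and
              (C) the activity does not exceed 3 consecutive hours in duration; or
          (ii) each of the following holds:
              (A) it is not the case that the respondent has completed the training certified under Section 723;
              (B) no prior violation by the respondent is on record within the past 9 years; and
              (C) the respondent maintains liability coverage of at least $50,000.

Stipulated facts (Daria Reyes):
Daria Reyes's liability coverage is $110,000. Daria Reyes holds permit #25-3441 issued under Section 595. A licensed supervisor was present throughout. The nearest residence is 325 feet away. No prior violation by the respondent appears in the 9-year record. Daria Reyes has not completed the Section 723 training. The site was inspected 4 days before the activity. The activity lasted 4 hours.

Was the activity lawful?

Yes — lawful.

(1) not (supervisor present) — fails.
(a) holds permit — met.
(A) no residence in 50 ft — satisfied.
(B) site inspected — satisfied.
(C) ≤ 3 hrs duration — not met.
(i): T AND T AND F → false.
(A) not (training certified) — satisfied.
(B) no prior violation — satisfied.
(C) coverage ≥ $50,000 — holds.
(ii) = T AND T AND T = true.
(b): F OR T → true.
(2): T AND T → true.
Overall: F OR T → true.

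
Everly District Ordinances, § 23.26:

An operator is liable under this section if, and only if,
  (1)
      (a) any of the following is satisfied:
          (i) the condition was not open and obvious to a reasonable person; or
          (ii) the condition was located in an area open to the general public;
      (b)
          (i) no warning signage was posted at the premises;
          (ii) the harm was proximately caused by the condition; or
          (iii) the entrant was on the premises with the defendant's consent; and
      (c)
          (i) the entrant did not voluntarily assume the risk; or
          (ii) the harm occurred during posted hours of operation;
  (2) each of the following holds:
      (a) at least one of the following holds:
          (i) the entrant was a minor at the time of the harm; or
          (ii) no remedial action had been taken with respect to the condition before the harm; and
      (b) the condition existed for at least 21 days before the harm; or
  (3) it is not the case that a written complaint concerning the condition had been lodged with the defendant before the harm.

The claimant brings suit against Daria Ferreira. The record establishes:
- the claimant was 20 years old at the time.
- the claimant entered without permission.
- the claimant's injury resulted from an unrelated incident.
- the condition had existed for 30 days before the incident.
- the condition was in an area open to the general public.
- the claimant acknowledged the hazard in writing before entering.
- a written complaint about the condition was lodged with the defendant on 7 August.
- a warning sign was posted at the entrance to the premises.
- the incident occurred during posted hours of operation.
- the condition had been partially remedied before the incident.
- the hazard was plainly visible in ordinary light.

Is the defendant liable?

No — not liable.

(i) not open/obvious — not met.
(ii) public area — met.
So (a) is satisfied (F OR T).
(i) no signage posted — not satisfied.
(ii) proximate cause — not met.
(iii) consent to enter — fails.
(b): F OR F OR F → false.
(i) no assumed risk — not satisfied.
(ii) during posted hours — met.
So (c) is satisfied (F OR T).
(1): T AND F AND T → false.
(i) entrant a minor — fails.
(ii) no remedial action — not satisfied.
(a): F OR F → false.
(b) condition ≥21 days old — satisfied.
So (2) is not satisfied (F AND T).
(3) not (complaint lodged) — fails.
Overall: F OR F OR F → false.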